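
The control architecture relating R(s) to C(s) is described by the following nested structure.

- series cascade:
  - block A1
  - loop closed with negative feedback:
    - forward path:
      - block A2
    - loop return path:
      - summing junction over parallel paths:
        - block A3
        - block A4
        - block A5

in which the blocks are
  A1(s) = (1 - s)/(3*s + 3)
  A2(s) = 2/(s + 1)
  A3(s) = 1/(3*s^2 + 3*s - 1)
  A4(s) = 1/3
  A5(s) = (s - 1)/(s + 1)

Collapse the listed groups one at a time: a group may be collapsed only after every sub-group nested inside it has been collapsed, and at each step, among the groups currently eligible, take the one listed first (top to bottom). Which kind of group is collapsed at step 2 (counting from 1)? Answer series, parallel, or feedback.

[1] add A3, A4, A5 (parallel)
[2] collapse the loop (A2 forward, (A3+A4+A5) return)
[3] multiply A1, [A2/(1+A2*(A3+A4+A5))] (series)
Step 2 collapses a feedback group.

Answer: feedback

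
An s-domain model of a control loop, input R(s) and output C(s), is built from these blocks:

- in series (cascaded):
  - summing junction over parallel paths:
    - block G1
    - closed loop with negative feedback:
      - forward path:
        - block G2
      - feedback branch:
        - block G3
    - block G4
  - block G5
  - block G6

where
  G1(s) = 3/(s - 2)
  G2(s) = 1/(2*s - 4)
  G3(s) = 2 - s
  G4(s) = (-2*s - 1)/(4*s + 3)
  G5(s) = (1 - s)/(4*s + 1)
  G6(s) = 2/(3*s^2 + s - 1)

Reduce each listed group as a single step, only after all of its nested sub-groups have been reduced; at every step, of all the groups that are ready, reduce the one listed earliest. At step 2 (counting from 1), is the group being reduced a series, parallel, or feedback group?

1. reduce the feedback loop with forward G2 and return G3
2. parallel reduction of G1, [G2/(1+G2*G3)], G4
3. series reduction of (G1+[G2/(1+G2*G3)]+G4), G5, G6
Step 2 collapses a parallel group.

Final answer: parallel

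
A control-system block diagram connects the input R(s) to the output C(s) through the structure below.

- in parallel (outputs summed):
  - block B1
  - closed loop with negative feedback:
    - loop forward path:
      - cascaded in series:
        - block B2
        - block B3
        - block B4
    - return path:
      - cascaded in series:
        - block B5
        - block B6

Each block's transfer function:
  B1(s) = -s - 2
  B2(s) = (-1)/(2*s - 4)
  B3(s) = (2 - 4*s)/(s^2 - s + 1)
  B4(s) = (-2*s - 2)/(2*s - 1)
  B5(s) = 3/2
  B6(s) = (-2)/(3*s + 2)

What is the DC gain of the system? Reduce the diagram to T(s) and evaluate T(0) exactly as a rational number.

Reducing step by step:

Step 1: multiply B2, B3, B4 (series) gives (-2*s - 2)/(s^3 - 3*s^2 + 3*s - 2)
Step 2: series reduction of B5, B6 gives (-3)/(3*s + 2)
Step 3: collapse the loop ((B2*B3*B4) forward, (B5*B6) return) gives (-6*s^2 - 10*s - 4)/(3*s^4 - 7*s^3 + 3*s^2 + 6*s + 2)
Step 4: sum the parallel branches B1, [(B2*B3*B4)/(1+(B2*B3*B4)*(B5*B6))] gives (-3*s^5 + s^4 + 11*s^3 - 18*s^2 - 24*s - 8)/(3*s^4 - 7*s^3 + 3*s^2 + 6*s + 2)
Evaluating the step-4 result (the overall T(s)) at s = 0 gives T(0) = -8/2 = -4.

Answer: -4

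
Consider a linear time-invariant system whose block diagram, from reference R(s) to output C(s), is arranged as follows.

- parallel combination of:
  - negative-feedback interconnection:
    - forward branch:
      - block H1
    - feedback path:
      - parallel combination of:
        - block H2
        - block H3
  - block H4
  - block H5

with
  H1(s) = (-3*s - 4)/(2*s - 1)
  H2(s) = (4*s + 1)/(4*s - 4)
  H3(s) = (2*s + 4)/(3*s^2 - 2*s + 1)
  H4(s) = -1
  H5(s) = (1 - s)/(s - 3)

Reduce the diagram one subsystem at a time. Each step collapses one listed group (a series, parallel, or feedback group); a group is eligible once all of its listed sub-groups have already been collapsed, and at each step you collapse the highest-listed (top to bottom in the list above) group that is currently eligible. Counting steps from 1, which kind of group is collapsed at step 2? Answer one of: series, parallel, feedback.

Step 1: add H2, H3 (parallel)
Step 2: apply the feedback formula to H1, (H2+H3)
Step 3: sum the parallel branches [H1/(1+H1*(H2+H3))], H4, H5
Step 2: feedback.

Hence the answer: feedback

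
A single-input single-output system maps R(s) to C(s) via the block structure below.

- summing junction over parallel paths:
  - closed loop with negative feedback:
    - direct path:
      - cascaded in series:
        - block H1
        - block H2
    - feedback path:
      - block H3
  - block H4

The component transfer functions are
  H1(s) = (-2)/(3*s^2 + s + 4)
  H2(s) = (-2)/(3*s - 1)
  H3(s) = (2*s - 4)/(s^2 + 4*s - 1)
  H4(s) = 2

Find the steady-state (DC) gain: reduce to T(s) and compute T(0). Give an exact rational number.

Step 1: series reduction of H1, H2 gives 4/(9*s^3 + 11*s - 4)
Step 2: feedback reduction of (H1*H2), H3 gives (4*s^2 + 16*s - 4)/(9*s^5 + 36*s^4 + 2*s^3 + 40*s^2 - 19*s - 12)
Step 3: combine [(H1*H2)/(1+(H1*H2)*H3)], H4 in parallel gives (18*s^5 + 72*s^4 + 4*s^3 + 84*s^2 - 22*s - 28)/(9*s^5 + 36*s^4 + 2*s^3 + 40*s^2 - 19*s - 12)
DC gain: substitute s = 0 into T(s) from step 3: T(0) = -28/(-12) = 7/3.

Therefore the answer is 7/3.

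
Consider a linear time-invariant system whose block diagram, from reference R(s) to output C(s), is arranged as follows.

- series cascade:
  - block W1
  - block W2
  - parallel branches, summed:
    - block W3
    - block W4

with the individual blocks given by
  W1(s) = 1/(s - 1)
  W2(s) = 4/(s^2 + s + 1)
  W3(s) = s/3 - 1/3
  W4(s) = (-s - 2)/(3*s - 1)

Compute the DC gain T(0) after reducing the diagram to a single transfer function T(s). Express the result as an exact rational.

Step 1: sum the parallel branches W3, W4: (3*s^2 - 7*s - 5)/(9*s - 3)
Step 2: reduce the series chain W1, W2, (W3+W4): (12*s^2 - 28*s - 20)/(9*s^4 - 3*s^3 - 9*s + 3)
Step 2 gives the overall T(s). Then T(0) = -20/3.

Hence the answer: -20/3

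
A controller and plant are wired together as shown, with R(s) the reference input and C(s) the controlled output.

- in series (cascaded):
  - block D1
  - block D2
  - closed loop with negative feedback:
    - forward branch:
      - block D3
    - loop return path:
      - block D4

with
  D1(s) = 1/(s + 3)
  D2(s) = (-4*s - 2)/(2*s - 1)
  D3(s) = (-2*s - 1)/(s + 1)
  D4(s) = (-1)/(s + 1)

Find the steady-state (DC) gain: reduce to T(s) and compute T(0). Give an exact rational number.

The answer is -1/3.

Reasoning:
Step 1. close the feedback loop around D3, D4 -> (-2*s^2 - 3*s - 1)/(s^2 + 4*s + 2)
Step 2. combine D1, D2, [D3/(1+D3*D4)] in series -> (8*s^3 + 16*s^2 + 10*s + 2)/(2*s^4 + 13*s^3 + 21*s^2 - 2*s - 6)
DC gain: substitute s = 0 into T(s) from step 2: T(0) = 2/(-6) = -1/3.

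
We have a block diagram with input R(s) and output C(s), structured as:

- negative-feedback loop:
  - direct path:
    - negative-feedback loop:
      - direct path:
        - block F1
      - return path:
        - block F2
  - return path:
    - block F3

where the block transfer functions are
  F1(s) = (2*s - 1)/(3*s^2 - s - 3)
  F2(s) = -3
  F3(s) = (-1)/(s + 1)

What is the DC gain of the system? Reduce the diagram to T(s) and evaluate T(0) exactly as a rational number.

Step 1 - reduce the feedback loop with forward F1 and return F2 gives (2*s - 1)/(3*s^2 - 7*s)
Step 2 - close the feedback loop around [F1/(1+F1*F2)], F3 gives (2*s^2 + s - 1)/(3*s^3 - 4*s^2 - 9*s + 1)
Step 2 gives the overall T(s). Then T(0) = -1/1 = -1.

Answer: -1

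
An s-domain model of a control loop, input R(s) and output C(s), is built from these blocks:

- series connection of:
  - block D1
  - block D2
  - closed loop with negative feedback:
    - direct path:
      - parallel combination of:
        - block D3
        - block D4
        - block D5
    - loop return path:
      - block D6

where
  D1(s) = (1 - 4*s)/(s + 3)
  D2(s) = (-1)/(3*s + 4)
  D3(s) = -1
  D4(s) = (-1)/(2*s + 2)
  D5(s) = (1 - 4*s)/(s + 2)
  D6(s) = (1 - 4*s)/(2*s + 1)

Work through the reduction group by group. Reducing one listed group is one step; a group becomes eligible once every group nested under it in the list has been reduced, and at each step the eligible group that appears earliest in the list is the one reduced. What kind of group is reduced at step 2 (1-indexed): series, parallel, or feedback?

Step 1 - parallel reduction of D3, D4, D5
Step 2 - close the feedback loop around (D3+D4+D5), D6
Step 3 - cascade D1, D2, [(D3+D4+D5)/(1+(D3+D4+D5)*D6)]
The group at step 2 is a feedback group.

Answer: feedback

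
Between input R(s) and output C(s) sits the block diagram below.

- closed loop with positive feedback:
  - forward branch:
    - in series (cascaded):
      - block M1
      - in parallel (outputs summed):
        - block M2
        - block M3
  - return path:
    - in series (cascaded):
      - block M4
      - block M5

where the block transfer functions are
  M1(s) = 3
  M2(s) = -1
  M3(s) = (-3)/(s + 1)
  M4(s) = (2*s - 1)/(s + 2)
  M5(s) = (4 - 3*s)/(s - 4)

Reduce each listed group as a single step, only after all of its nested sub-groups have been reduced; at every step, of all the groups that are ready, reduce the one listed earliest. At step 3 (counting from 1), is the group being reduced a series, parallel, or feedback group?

The answer is series.

Reasoning:
Step 1. add M2, M3 (parallel)
Step 2. combine M1, (M2+M3) in series
Step 3. combine M4, M5 in series
Step 4. reduce the feedback loop with forward (M1*(M2+M3)) and return (M4*M5)
So the answer for step 3 is series.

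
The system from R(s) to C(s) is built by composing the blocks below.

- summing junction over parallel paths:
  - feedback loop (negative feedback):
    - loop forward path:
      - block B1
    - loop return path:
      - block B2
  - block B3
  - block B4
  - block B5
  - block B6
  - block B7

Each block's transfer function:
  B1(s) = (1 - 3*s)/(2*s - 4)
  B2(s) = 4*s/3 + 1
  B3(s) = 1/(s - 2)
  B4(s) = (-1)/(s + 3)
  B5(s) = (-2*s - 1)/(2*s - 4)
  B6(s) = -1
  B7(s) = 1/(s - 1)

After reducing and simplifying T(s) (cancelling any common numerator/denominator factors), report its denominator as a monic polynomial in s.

First reduce the diagram to T(s).

1. collapse the loop (B1 forward, B2 return); result (9*s - 3)/(12*s^2 - s + 9)
2. combine [B1/(1+B1*B2)], B3, B4, B5, B6, B7 in parallel; result (-48*s^5 - 14*s^4 + 321*s^3 - 555*s^2 + 451*s - 315)/(24*s^5 - 2*s^4 - 150*s^3 + 158*s^2 - 138*s + 108)
That last expression is T(s), already simplified. Scaling its denominator by 1/24 (the reciprocal of the leading coefficient) yields the monic denominator.

Answer: s^5 - s^4/12 - 25*s^3/4 + 79*s^2/12 - 23*s/4 + 9/2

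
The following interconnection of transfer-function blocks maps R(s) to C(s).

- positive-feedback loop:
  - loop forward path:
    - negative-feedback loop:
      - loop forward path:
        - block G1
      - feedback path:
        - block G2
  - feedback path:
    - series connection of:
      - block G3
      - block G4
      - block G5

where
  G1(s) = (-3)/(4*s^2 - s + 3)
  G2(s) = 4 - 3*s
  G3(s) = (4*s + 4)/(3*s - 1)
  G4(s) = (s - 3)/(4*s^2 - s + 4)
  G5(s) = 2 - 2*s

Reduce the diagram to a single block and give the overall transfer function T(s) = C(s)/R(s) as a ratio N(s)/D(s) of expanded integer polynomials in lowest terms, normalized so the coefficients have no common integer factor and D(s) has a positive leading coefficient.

Answer: (-36*s^3 + 21*s^2 - 39*s + 12)/(48*s^5 + 68*s^4 - 136*s^3 + 223*s^2 - 125*s - 36)

Working:
Step 1. close the feedback loop around G1, G2; result (-3)/(4*s^2 + 8*s - 9)
Step 2. reduce the series chain G3, G4, G5; result (-8*s^3 + 24*s^2 + 8*s - 24)/(12*s^3 - 7*s^2 + 13*s - 4)
Step 3. apply the feedback formula to [G1/(1+G1*G2)], (G3*G4*G5), which is the overall transfer function T(s) = C(s)/R(s) in lowest terms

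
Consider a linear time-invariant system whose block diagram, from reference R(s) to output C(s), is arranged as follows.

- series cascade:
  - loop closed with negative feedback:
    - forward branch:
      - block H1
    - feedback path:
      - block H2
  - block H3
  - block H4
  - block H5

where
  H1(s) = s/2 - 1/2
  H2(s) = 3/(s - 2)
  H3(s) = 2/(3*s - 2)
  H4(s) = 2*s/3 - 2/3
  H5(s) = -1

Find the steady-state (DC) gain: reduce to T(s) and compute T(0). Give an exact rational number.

Answer: 4/21

Working:
Step 1. close the feedback loop around H1, H2 gives (s^2 - 3*s + 2)/(5*s - 7)
Step 2. multiply [H1/(1+H1*H2)], H3, H4, H5 (series) gives (-4*s^3 + 16*s^2 - 20*s + 8)/(45*s^2 - 93*s + 42)
That last expression is T(s); at s = 0 only the constant terms survive, so T(0) = 8/42 = 4/21.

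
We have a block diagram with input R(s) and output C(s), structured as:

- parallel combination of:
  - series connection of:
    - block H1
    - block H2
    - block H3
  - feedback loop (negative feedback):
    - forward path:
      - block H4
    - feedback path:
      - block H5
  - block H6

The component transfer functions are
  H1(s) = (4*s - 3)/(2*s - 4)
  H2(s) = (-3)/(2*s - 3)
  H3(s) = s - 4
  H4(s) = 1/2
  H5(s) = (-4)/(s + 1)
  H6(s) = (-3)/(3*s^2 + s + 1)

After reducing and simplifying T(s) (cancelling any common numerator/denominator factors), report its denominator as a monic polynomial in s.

Step 1 - multiply H1, H2, H3 (series): (-12*s^2 + 57*s - 36)/(4*s^2 - 14*s + 12)
Step 2 - apply the feedback formula to H4, H5: (s + 1)/(2*s - 2)
Step 3 - parallel reduction of (H1*H2*H3), [H4/(1+H4*H5)], H6: (-15*s^5 + 91*s^4 - 120*s^3 + 75*s^2 - 65*s + 39)/(6*s^5 - 25*s^4 + 32*s^3 - 14*s^2 + 7*s - 6)
T(s) is the step-3 result (common factors already cancelled). Leading coefficient of the denominator: 6. Divide through by 6 for the monic polynomial.

Hence the answer: s^5 - 25*s^4/6 + 16*s^3/3 - 7*s^2/3 + 7*s/6 - 1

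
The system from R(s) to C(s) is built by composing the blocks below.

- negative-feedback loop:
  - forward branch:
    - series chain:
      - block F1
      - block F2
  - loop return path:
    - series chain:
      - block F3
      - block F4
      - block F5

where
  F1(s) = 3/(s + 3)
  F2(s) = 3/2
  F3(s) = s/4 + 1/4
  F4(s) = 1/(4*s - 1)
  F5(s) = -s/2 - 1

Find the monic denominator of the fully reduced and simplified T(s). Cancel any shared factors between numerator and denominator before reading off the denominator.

Step 1. combine F1, F2 in series; result 9/(2*s + 6)
Step 2. series reduction of F3, F4, F5; result (-s^2 - 3*s - 2)/(32*s - 8)
Step 3. apply the feedback formula to (F1*F2), (F3*F4*F5); result (288*s - 72)/(55*s^2 + 149*s - 66)
Step 3 gives the fully reduced T(s), with no common factor left to cancel. The denominator's leading coefficient is 55, so divide each of its coefficients by 55 to get the monic form.

Answer: s^2 + 149*s/55 - 6/5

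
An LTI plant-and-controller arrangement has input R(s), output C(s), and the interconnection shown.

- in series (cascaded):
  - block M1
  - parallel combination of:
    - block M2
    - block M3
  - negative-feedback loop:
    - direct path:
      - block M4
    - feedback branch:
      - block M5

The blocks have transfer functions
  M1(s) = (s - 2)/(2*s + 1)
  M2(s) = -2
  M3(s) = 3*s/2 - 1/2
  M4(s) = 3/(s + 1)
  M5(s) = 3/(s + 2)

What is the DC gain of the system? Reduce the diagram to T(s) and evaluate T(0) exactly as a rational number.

First reduce the diagram to T(s).

1. combine M2, M3 in parallel: 3*s/2 - 5/2
2. feedback reduction of M4, M5: (3*s + 6)/(s^2 + 3*s + 11)
3. multiply M1, (M2+M3), [M4/(1+M4*M5)] (series): (9*s^3 - 15*s^2 - 36*s + 60)/(4*s^3 + 14*s^2 + 50*s + 22)
That last expression is T(s); at s = 0 only the constant terms survive, so T(0) = 60/22 = 30/11.

Answer: 30/11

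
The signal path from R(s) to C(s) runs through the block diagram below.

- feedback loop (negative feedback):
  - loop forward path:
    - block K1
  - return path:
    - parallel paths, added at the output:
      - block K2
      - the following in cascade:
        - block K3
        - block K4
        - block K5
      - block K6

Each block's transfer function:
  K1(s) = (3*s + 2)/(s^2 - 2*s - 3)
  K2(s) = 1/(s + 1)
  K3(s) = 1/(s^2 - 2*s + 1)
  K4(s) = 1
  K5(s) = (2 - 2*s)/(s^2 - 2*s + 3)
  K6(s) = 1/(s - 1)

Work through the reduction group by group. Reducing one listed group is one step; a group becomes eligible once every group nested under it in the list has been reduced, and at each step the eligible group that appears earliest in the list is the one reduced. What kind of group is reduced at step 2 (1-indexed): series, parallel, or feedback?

Step 1: cascade K3, K4, K5
Step 2: add K2, (K3*K4*K5), K6 (parallel)
Step 3: collapse the loop (K1 forward, (K2+(K3*K4*K5)+K6) return)
The group at step 2 is a parallel group.

Therefore the answer is parallel.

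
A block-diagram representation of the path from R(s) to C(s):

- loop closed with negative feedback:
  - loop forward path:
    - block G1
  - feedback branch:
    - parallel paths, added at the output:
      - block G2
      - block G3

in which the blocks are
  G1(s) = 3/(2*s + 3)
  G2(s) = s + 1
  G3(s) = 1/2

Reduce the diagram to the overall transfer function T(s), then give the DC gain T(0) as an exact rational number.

Answer: 2/5

Working:
[1] sum the parallel branches G2, G3 -> s + 3/2
[2] collapse the loop (G1 forward, (G2+G3) return) -> 6/(10*s + 15)
The step-2 result is T(s). Setting s = 0: T(0) = 6/15 = 2/5.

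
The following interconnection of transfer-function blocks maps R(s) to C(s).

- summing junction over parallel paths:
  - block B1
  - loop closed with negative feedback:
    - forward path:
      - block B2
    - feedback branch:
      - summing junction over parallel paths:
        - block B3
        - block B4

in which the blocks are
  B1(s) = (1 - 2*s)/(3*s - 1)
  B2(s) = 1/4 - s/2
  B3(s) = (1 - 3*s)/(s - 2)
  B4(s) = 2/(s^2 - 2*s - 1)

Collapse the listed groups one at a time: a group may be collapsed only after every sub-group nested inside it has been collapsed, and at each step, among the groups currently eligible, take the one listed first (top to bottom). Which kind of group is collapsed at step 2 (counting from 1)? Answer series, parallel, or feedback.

Step 1 - add B3, B4 (parallel)
Step 2 - apply the feedback formula to B2, (B3+B4)
Step 3 - parallel reduction of B1, [B2/(1+B2*(B3+B4))]
At step 2 the group reduced is feedback.

Answer: feedback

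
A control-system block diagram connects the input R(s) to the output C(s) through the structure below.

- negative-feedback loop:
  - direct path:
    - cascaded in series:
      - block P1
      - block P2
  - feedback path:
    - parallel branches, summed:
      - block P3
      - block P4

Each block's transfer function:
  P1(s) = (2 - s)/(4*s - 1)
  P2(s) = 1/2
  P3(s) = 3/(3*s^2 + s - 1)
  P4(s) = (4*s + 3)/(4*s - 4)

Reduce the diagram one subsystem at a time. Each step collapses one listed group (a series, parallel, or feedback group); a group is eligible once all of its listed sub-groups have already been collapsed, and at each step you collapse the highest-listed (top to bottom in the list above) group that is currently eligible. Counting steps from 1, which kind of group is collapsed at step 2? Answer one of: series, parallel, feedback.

The answer is parallel.

Reasoning:
Step 1: combine P1, P2 in series
Step 2: parallel reduction of P3, P4
Step 3: reduce the feedback loop with forward (P1*P2) and return (P3+P4)
The group at step 2 is a parallel group.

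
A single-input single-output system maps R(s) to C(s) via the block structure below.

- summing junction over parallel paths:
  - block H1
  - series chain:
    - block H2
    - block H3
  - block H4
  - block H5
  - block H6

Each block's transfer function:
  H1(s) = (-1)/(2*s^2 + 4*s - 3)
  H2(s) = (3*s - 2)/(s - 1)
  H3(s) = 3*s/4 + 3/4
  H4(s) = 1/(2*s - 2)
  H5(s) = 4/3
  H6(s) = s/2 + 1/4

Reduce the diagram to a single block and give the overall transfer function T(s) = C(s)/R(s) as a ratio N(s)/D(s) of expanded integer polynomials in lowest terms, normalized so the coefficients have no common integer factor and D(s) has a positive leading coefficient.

First reduce the diagram to T(s).

Step 1 - reduce the series chain H2, H3, giving (9*s^2 + 3*s - 6)/(4*s - 4)
Step 2 - combine H1, (H2*H3), H4, H5, H6 in parallel: this yields T(s), and no further normalization is needed

Answer: (66*s^4 + 176*s^3 - 73*s^2 - 202*s + 105)/(24*s^3 + 24*s^2 - 84*s + 36)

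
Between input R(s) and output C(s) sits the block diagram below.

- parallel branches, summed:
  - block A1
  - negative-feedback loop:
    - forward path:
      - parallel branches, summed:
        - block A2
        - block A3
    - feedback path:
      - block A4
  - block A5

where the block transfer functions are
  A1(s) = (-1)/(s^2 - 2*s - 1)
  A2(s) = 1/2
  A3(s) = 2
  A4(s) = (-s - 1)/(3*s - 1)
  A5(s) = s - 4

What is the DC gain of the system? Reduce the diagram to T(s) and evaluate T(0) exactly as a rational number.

Step 1. combine A2, A3 in parallel -> 5/2
Step 2. apply the feedback formula to (A2+A3), A4 -> (15*s - 5)/(s - 7)
Step 3. add A1, [(A2+A3)/(1+(A2+A3)*A4)], A5 (parallel) -> (s^4 + 2*s^3 + 14*s^2 - 51*s - 16)/(s^3 - 9*s^2 + 13*s + 7)
Step 3 gives the overall T(s). Then T(0) = -16/7.

Answer: -16/7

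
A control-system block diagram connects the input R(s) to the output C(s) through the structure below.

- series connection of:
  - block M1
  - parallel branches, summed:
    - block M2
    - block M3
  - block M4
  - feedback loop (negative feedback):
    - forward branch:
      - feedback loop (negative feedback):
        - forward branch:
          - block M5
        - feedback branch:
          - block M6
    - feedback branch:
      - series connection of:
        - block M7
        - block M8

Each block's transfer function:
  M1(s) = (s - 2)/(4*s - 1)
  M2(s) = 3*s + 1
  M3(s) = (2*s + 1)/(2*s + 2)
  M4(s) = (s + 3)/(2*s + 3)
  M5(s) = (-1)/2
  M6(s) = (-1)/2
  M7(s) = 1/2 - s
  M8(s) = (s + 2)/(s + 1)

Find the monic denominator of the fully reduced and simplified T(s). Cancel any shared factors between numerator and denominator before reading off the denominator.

The answer is s^4 + 21*s^3/4 + 49*s^2/8 + 3*s/8 - 9/16.

Reasoning:
[1] parallel reduction of M2, M3 -> (6*s^2 + 10*s + 3)/(2*s + 2)
[2] apply the feedback formula to M5, M6 -> (-2)/5
[3] multiply M7, M8 (series) -> (-2*s^2 - 3*s + 2)/(2*s + 2)
[4] feedback reduction of [M5/(1+M5*M6)], (M7*M8) -> (-2*s - 2)/(2*s^2 + 8*s + 3)
[5] series reduction of M1, (M2+M3), M4, [[M5/(1+M5*M6)]/(1+[M5/(1+M5*M6)]*(M7*M8))] -> (-6*s^4 - 16*s^3 + 23*s^2 + 57*s + 18)/(16*s^4 + 84*s^3 + 98*s^2 + 6*s - 9)
Step 5 gives the fully reduced T(s), with no common factor left to cancel. The denominator's leading coefficient is 16, so divide each of its coefficients by 16 to get the monic form.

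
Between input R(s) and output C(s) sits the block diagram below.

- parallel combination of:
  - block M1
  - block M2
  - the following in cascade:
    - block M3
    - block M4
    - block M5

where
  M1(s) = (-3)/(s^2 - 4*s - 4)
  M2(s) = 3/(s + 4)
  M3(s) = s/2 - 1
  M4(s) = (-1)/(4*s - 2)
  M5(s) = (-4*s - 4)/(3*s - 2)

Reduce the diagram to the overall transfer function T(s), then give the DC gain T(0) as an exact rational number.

Step 1. multiply M3, M4, M5 (series): (s^2 - s - 2)/(6*s^2 - 7*s + 2)
Step 2. add M1, M2, (M3*M4*M5) (parallel): (s^5 + 17*s^4 - 133*s^3 - 29*s^2 + 194*s - 16)/(6*s^5 - 7*s^4 - 118*s^3 + 44*s^2 + 72*s - 32)
Step 2 gives the overall T(s). Then T(0) = -16/(-32) = 1/2.

Hence the answer: 1/2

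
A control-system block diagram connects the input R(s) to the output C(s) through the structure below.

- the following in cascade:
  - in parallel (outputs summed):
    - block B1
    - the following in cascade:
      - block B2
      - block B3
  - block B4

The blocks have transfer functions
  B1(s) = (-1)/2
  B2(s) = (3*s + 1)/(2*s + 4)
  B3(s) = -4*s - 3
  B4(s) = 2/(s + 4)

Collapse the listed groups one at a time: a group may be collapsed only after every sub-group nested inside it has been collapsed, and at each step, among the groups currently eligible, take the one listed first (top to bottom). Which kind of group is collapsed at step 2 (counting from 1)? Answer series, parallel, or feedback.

Step 1: reduce the series chain B2, B3
Step 2: parallel reduction of B1, (B2*B3)
Step 3: combine (B1+(B2*B3)), B4 in series
Step 2 collapses a parallel group.

Therefore the answer is parallel.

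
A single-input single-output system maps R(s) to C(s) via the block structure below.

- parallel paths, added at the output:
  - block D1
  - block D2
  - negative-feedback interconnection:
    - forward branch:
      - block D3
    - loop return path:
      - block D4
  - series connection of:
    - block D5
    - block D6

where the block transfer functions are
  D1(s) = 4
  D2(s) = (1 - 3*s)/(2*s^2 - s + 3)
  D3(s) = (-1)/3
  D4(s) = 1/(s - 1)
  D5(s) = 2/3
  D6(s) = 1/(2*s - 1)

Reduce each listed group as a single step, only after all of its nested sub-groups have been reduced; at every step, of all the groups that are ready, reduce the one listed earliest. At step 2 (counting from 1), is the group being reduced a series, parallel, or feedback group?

[1] reduce the feedback loop with forward D3 and return D4
[2] multiply D5, D6 (series)
[3] reduce the parallel group D1, D2, [D3/(1+D3*D4)], (D5*D6)
Step 2 collapses a series group.

Final answer: series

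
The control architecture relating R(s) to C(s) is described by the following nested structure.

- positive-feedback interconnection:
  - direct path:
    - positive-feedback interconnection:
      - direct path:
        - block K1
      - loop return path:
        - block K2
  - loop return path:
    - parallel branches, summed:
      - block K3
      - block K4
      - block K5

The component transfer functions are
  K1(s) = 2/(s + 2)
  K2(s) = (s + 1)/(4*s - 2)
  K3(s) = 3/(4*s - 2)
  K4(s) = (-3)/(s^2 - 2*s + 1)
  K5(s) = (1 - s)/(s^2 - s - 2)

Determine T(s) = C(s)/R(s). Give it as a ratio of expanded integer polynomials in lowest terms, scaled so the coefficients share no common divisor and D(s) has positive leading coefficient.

Step 1. reduce the feedback loop with forward K1 and return K2: (4*s - 2)/(2*s^2 + 2*s - 3)
Step 2. sum the parallel branches K3, K4, K5: (-s^4 - 7*s^3 + 3*s^2 + 37*s - 20)/(4*s^5 - 14*s^4 + 10*s^3 + 10*s^2 - 14*s + 4)
Step 3. apply the feedback formula to [K1/(1-K1*K2)], (K3+K4+K5), which is the overall transfer function T(s) = C(s)/R(s) in lowest terms

Hence the answer: (2*s^5 - 7*s^4 + 5*s^3 + 5*s^2 - 7*s + 2)/(s^6 - 2*s^5 - 3*s^4 + 12*s^3 - 2*s^2 - 25*s + 13)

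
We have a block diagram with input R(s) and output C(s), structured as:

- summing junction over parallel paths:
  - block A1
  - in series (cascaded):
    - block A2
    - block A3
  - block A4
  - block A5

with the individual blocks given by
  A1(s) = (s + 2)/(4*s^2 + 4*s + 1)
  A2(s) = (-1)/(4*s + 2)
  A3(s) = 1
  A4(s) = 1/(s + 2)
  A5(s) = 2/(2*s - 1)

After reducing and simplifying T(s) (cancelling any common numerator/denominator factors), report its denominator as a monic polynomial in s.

Step 1. cascade A2, A3 -> (-1)/(4*s + 2)
Step 2. sum the parallel branches A1, (A2*A3), A4, A5 -> (32*s^3 + 62*s^2 + 41*s)/(16*s^4 + 40*s^3 + 12*s^2 - 10*s - 4)
No further cancellation is possible in the step-2 result, so that is T(s). Its denominator becomes monic after dividing by the leading coefficient 16.

Therefore the answer is s^4 + 5*s^3/2 + 3*s^2/4 - 5*s/8 - 1/4.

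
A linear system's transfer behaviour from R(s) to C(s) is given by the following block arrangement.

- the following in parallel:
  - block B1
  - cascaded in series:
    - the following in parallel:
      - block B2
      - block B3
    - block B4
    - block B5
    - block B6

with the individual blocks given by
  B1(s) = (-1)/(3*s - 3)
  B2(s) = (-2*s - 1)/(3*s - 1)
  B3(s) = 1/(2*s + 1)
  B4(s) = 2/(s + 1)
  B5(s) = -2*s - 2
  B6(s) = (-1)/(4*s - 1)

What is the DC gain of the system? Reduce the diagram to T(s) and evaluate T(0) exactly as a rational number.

Answer: -23/3

Working:
[1] sum the parallel branches B2, B3 -> (-4*s^2 - s - 2)/(6*s^2 + s - 1)
[2] combine (B2+B3), B4, B5, B6 in series -> (-16*s^2 - 4*s - 8)/(24*s^3 - 2*s^2 - 5*s + 1)
[3] combine B1, ((B2+B3)*B4*B5*B6) in parallel -> (-72*s^3 + 38*s^2 - 7*s + 23)/(72*s^4 - 78*s^3 - 9*s^2 + 18*s - 3)
The step-3 result is T(s). Setting s = 0: T(0) = 23/(-3) = -23/3.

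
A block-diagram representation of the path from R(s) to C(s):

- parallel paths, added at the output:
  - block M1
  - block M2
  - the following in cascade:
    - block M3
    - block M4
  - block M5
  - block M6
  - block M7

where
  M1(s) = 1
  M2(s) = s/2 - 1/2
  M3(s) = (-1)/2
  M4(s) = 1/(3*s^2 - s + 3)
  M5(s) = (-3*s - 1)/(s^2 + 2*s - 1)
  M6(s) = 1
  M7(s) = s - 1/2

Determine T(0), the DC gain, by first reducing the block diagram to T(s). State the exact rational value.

Answer: 11/6

Working:
Step 1 - series reduction of M3, M4, giving (-1)/(6*s^2 - 2*s + 6)
Step 2 - reduce the parallel group M1, M2, (M3*M4), M5, M6, M7, giving (9*s^5 + 21*s^4 - 14*s^3 + 16*s^2 - 13*s - 11)/(6*s^4 + 10*s^3 - 4*s^2 + 14*s - 6)
DC gain: substitute s = 0 into T(s) from step 2: T(0) = -11/(-6) = 11/6.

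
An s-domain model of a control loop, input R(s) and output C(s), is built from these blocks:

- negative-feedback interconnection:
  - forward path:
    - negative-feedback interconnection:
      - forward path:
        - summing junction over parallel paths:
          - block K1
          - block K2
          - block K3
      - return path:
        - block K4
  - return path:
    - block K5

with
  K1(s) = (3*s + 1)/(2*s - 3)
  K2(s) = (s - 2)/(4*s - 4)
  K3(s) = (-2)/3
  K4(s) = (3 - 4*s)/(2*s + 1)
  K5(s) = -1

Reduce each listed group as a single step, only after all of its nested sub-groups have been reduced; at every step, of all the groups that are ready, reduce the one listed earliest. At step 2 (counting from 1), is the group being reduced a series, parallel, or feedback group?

Answer: feedback

Working:
Step 1. reduce the parallel group K1, K2, K3
Step 2. close the feedback loop around (K1+K2+K3), K4
Step 3. apply the feedback formula to [(K1+K2+K3)/(1+(K1+K2+K3)*K4)], K5
At step 2 the group reduced is feedback.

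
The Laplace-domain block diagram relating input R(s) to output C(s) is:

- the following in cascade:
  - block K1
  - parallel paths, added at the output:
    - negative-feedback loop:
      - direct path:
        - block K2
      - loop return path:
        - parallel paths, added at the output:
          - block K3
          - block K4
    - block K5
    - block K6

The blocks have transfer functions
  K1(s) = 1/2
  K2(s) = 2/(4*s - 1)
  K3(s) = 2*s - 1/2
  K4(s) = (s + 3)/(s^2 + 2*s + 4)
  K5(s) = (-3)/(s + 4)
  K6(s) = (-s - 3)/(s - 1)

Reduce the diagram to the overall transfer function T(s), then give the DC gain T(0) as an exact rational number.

Reducing step by step:

1. reduce the parallel group K3, K4 gives (4*s^3 + 7*s^2 + 16*s + 2)/(2*s^2 + 4*s + 8)
2. close the feedback loop around K2, (K3+K4) gives (s^2 + 2*s + 4)/(4*s^3 + 7*s^2 + 15*s - 1)
3. reduce the parallel group [K2/(1+K2*(K3+K4))], K5, K6 gives (-4*s^5 - 46*s^4 - 116*s^3 - 206*s^2 - 121*s - 7)/(4*s^5 + 19*s^4 + 20*s^3 + 16*s^2 - 63*s + 4)
4. cascade K1, ([K2/(1+K2*(K3+K4))]+K5+K6) gives (-4*s^5 - 46*s^4 - 116*s^3 - 206*s^2 - 121*s - 7)/(8*s^5 + 38*s^4 + 40*s^3 + 32*s^2 - 126*s + 8)
That last expression is T(s); at s = 0 only the constant terms survive, so T(0) = -7/8.

Answer: -7/8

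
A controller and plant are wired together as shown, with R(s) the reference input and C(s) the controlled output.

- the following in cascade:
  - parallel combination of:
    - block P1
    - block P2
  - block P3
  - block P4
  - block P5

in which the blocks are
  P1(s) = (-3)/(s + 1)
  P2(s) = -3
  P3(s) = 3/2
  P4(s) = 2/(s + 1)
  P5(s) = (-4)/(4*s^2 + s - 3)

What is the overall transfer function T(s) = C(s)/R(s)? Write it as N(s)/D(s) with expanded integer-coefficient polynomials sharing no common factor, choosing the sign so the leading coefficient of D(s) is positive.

First reduce the diagram to T(s).

[1] combine P1, P2 in parallel, giving (-3*s - 6)/(s + 1)
[2] multiply (P1+P2), P3, P4, P5 (series): this yields T(s), and no further normalization is needed

Answer: (36*s + 72)/(4*s^4 + 9*s^3 + 3*s^2 - 5*s - 3)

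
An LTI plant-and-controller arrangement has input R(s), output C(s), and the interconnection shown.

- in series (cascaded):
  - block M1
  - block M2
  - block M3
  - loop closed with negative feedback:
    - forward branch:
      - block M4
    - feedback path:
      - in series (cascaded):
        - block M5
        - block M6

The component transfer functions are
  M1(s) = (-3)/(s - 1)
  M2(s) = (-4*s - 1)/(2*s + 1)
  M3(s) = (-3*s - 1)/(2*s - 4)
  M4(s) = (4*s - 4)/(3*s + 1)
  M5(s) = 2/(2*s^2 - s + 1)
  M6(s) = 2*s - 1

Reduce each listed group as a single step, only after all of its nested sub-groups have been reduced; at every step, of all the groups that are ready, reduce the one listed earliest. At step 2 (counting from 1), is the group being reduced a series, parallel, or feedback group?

Step 1. combine M5, M6 in series
Step 2. collapse the loop (M4 forward, (M5*M6) return)
Step 3. multiply M1, M2, M3, [M4/(1+M4*(M5*M6))] (series)
So the answer for step 2 is feedback.

Final answer: feedback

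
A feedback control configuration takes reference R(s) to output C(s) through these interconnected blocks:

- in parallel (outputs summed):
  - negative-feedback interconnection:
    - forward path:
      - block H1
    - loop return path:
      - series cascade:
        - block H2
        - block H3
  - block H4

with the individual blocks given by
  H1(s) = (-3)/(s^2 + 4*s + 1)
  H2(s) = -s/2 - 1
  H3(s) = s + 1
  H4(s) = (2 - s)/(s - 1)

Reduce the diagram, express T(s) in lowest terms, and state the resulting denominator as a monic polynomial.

Answer: s^3 + 12*s^2/5 - 9*s/5 - 8/5

Working:
[1] combine H2, H3 in series; result -s^2/2 - 3*s/2 - 1
[2] reduce the feedback loop with forward H1 and return (H2*H3); result (-6)/(5*s^2 + 17*s + 8)
[3] parallel reduction of [H1/(1+H1*(H2*H3))], H4; result (-5*s^3 - 7*s^2 + 20*s + 22)/(5*s^3 + 12*s^2 - 9*s - 8)
T(s) is the step-3 result (common factors already cancelled). Leading coefficient of the denominator: 5. Divide through by 5 for the monic polynomial.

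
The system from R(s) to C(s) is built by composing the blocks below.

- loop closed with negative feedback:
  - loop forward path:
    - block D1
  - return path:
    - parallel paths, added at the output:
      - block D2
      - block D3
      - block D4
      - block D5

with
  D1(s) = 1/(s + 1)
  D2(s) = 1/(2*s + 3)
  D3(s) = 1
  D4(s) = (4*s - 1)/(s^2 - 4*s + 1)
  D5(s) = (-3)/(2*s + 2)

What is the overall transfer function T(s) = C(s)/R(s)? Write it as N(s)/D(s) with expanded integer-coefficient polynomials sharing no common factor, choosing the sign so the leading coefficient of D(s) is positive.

Step 1: add D2, D3, D4, D5 (parallel) -> (4*s^4 + 6*s^3 + 15*s^2 + 24*s - 7)/(4*s^4 - 6*s^3 - 30*s^2 - 14*s + 6)
Step 2: apply the feedback formula to D1, (D2+D3+D4+D5), giving the overall T(s)

Therefore the answer is (4*s^4 - 6*s^3 - 30*s^2 - 14*s + 6)/(4*s^5 + 2*s^4 - 30*s^3 - 29*s^2 + 16*s - 1).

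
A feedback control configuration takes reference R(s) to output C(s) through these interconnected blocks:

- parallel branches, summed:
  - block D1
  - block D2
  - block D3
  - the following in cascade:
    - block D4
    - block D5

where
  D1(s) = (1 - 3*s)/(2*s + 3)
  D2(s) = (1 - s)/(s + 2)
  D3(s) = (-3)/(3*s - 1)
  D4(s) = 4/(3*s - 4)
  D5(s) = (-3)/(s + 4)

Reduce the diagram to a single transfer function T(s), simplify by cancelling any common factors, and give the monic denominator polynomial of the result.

The answer is s^5 + 35*s^4/6 + 89*s^3/18 - 13*s^2 - 112*s/9 + 16/3.

Reasoning:
1. combine D4, D5 in series -> (-12)/(3*s^2 + 8*s - 16)
2. add D1, D2, D3, (D4*D5) (parallel) -> (-45*s^5 - 177*s^4 + 16*s^3 + 7*s^2 - 316*s + 440)/(18*s^5 + 105*s^4 + 89*s^3 - 234*s^2 - 224*s + 96)
Step 2 gives the fully reduced T(s), with no common factor left to cancel. The denominator's leading coefficient is 18, so divide each of its coefficients by 18 to get the monic form.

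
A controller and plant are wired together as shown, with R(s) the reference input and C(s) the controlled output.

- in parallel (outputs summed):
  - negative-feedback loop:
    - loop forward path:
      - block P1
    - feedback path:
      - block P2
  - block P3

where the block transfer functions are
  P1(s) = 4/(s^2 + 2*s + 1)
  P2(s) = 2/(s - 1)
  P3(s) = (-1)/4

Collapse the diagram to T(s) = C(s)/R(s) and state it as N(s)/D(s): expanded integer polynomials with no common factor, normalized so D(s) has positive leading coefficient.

1. reduce the feedback loop with forward P1 and return P2: (4*s - 4)/(s^3 + s^2 - s + 7)
2. combine [P1/(1+P1*P2)], P3 in parallel - this is the overall T(s), already in the required normalized form

Therefore the answer is (-s^3 - s^2 + 17*s - 23)/(4*s^3 + 4*s^2 - 4*s + 28).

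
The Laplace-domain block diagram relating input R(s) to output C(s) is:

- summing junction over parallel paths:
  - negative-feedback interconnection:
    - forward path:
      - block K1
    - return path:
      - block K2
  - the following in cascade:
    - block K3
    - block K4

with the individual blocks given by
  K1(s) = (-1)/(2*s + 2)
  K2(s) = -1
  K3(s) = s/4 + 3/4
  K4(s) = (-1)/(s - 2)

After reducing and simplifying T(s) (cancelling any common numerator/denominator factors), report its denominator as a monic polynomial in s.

(1) feedback reduction of K1, K2 gives (-1)/(2*s + 3)
(2) reduce the series chain K3, K4 gives (-s - 3)/(4*s - 8)
(3) parallel reduction of [K1/(1+K1*K2)], (K3*K4) gives (-2*s^2 - 13*s - 1)/(8*s^2 - 4*s - 24)
T(s) is the step-3 result (common factors already cancelled). Leading coefficient of the denominator: 8. Divide through by 8 for the monic polynomial.

Therefore the answer is s^2 - s/2 - 3.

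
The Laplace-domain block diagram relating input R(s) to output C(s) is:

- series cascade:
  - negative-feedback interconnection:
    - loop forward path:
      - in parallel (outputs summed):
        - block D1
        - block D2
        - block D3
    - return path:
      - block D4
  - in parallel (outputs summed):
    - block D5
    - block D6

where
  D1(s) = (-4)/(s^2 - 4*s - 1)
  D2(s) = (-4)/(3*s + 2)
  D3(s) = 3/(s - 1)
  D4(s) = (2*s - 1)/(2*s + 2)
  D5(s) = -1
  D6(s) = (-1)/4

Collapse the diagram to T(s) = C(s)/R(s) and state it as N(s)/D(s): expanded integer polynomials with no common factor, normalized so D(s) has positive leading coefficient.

(1) combine D1, D2, D3 in parallel: (5*s^3 - 22*s^2 - 41*s - 2)/(3*s^4 - 13*s^3 - s^2 + 9*s + 2)
(2) close the feedback loop around (D1+D2+D3), D4: (10*s^4 - 34*s^3 - 126*s^2 - 86*s - 4)/(6*s^5 - 10*s^4 - 77*s^3 - 44*s^2 + 59*s + 6)
(3) combine D5, D6 in parallel: (-5)/4
(4) cascade [(D1+D2+D3)/(1+(D1+D2+D3)*D4)], (D5+D6) - this is the overall T(s), already in the required normalized form

Hence the answer: (-25*s^4 + 85*s^3 + 315*s^2 + 215*s + 10)/(12*s^5 - 20*s^4 - 154*s^3 - 88*s^2 + 118*s + 12)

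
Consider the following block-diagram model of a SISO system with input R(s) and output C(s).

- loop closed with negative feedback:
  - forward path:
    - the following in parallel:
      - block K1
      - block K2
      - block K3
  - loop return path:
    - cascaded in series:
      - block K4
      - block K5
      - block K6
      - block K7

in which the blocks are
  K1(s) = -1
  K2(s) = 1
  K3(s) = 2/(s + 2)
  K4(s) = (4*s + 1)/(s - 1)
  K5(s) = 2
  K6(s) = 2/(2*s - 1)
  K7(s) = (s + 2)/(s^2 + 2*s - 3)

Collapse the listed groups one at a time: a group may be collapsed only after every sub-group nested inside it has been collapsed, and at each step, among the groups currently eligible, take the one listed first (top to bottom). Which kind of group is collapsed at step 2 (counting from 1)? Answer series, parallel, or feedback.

Reducing step by step:

(1) combine K1, K2, K3 in parallel
(2) multiply K4, K5, K6, K7 (series)
(3) reduce the feedback loop with forward (K1+K2+K3) and return (K4*K5*K6*K7)
At step 2 the group reduced is series.

Answer: series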